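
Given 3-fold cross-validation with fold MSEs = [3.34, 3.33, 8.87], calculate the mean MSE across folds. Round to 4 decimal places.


Sum of fold MSEs = 15.5400.
Average = 15.5400 / 3 = 5.1800.

5.1800


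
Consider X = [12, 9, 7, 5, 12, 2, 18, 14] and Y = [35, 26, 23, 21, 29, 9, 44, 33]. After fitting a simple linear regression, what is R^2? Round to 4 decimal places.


Fit the OLS line: b0 = 8.0803, b1 = 1.9666.
SSres = 45.2910.
SStot = 768.0000.
R^2 = 1 - 45.2910/768.0000 = 0.9410.

0.9410


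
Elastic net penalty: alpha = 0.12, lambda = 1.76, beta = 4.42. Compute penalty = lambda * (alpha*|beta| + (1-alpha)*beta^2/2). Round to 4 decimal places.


alpha * |beta| = 0.12 * 4.42 = 0.5304.
(1-alpha) * beta^2/2 = 0.88 * 19.5364/2 = 8.5960.
Total = 1.76 * (0.5304 + 8.5960) = 16.0625.

16.0625


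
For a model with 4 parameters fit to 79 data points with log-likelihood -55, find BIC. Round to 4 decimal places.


k * ln(n) = 4 * ln(79) = 4 * 4.369448 = 17.477792.
-2 * loglik = -2 * (-55) = 110.
BIC = 17.477792 + 110 = 127.477792, which rounds to 127.4778.

127.4778


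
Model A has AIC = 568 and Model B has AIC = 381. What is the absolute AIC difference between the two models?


Absolute difference = |568 - 381| = 187.
The model with lower AIC (B) is preferred.

187


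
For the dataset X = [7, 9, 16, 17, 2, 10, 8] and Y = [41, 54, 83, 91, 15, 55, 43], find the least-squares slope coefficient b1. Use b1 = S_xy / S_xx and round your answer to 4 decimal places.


The sample means are xbar = 9.8571 and ybar = 54.5714.
Compute S_xx = 162.8571 and S_xy = 806.5714.
Slope b1 = S_xy / S_xx = 806.5714 / 162.8571 = 4.9526.

4.9526


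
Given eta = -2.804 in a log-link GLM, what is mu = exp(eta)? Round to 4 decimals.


Apply the inverse link:
mu = e^-2.804 = 0.0606.

0.0606


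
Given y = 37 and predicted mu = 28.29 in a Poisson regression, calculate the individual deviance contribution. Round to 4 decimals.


y/mu = 37/28.29 = 1.307883 (approx.), and ln(37/28.29) = 0.268410.
y * ln(y/mu) = 37 * 0.268410 = 9.931170.
y - mu = 8.71.
D = 2 * (9.931170 - 8.71) = 2.442340, which rounds to 2.4423.

2.4423


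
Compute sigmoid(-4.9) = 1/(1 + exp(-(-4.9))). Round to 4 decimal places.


Compute exp(4.9000) = 134.2898.
Sigmoid = 1 / (1 + 134.2898) = 1 / 135.2898 = 0.0074.

0.0074


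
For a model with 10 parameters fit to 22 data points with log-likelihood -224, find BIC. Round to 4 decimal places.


k * ln(n) = 10 * ln(22) = 10 * 3.091042 = 30.910420.
-2 * loglik = -2 * (-224) = 448.
BIC = 30.910420 + 448 = 478.910420, which rounds to 478.9104.

478.9104


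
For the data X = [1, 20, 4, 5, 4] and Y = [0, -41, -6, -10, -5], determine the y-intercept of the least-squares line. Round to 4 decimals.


Compute b1 = -2.1711 from the OLS formula.
With xbar = 6.8000 and ybar = -12.4000, the intercept is:
b0 = -12.4000 - -2.1711 * 6.8000 = 2.3633.

2.3633


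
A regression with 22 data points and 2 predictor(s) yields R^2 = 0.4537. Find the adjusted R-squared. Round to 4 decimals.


Plug in: Adj R^2 = 1 - (1 - 0.4537) * 21/19.
= 1 - 0.5463 * 21/19
= 1 - 11.4723 / 19
= 1 - 0.6038 = 0.3962.

0.3962


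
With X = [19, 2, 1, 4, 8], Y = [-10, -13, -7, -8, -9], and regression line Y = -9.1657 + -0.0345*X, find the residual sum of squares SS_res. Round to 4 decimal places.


Compute predicted values, then residuals = yi - yhat_i.
Residuals: [-0.1788, -3.7653, 2.2002, 1.3037, 0.4417].
SSres = sum(residual^2) = 20.9451.

20.9451


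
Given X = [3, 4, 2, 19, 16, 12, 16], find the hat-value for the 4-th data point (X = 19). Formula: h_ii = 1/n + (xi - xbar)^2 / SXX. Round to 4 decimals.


Mean of X: xbar = 10.2857.
SXX = 305.4286.
For X = 19: h = 1/7 + (19 - 10.2857)^2/305.4286 = 0.3915.

0.3915


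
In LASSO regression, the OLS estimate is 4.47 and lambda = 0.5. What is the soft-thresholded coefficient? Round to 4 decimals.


Check: |4.47| = 4.47 vs lambda = 0.5.
Since |beta| > lambda, coefficient = sign(beta)*(|beta| - lambda) = 3.9700.
Soft-thresholded coefficient = 3.9700.

3.9700


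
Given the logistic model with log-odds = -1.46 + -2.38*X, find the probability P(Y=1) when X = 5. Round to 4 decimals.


z = -1.46 + -2.38 * 5 = -13.3600.
Sigmoid: P = 1 / (1 + exp(13.3600)) = 0.0000.

0.0000


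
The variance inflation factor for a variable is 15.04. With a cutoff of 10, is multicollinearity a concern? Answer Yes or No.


The threshold is 10.
VIF = 15.04 is >= 10.
Multicollinearity indication: Yes.

Yes


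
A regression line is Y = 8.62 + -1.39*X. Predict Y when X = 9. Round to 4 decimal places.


Substitute X = 9 into the equation:
Y = 8.62 + -1.39 * 9 = 8.62 + -12.5100 = -3.8900.

-3.8900


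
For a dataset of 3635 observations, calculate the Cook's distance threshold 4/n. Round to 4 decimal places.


Cook's distance cutoff = 4/n = 4/3635.
= 0.0011.

0.0011


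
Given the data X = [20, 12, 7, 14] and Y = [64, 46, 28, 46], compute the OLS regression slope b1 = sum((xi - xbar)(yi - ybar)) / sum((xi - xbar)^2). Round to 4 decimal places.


Calculate xbar = 13.2500, ybar = 46.0000.
S_xx = 86.7500, S_xy = 234.0000.
Using b1 = S_xy / S_xx = 234.0000 / 86.7500, we get b1 = 2.6974.

2.6974


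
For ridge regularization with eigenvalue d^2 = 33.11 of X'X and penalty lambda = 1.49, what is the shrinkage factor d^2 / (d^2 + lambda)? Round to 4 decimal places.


d^2 + lambda = 33.11 + 1.49 = 34.6000.
Shrinkage factor = 33.11/34.6000 = 0.9569.

0.9569


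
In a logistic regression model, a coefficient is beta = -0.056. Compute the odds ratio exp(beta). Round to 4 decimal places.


exp(-0.056) = 0.9455.
So the odds ratio is 0.9455.

0.9455


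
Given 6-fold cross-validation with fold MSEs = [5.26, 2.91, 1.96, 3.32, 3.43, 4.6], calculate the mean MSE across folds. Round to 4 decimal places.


Add all fold MSEs: 21.4800.
Divide by k = 6: 21.4800/6 = 3.5800.

3.5800


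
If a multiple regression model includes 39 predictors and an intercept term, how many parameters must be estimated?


Including the intercept, the model has 39 predictor coefficients + 1 intercept.
Total = 40.

40


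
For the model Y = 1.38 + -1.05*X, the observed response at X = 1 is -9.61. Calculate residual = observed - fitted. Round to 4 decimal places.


Fitted value at X = 1 is yhat = 1.38 + -1.05*1 = 0.3300.
Residual = -9.61 - 0.3300 = -9.9400.

-9.9400


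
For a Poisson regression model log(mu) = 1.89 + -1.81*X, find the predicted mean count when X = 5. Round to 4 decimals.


eta = 1.89 + -1.81 * 5 = -7.1600.
mu = exp(-7.1600) = 0.0008.

0.0008


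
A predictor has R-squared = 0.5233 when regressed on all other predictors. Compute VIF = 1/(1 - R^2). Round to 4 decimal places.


Denominator: 1 - 0.5233 = 0.4767.
VIF = 1 / 0.4767 = 2.0978.

2.0978


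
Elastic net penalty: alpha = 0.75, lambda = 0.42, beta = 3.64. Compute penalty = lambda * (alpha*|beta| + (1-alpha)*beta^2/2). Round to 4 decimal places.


L1 component = 0.75 * |3.64| = 2.7300.
L2 component = 0.25 * 3.64^2 / 2 = 1.6562.
Penalty = 0.42 * (2.7300 + 1.6562) = 0.42 * 4.3862 = 1.8422.

1.8422


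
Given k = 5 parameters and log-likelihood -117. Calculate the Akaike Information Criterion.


AIC = 2k - 2*loglik = 2(5) - 2(-117).
= 10 + 234 = 244.

244


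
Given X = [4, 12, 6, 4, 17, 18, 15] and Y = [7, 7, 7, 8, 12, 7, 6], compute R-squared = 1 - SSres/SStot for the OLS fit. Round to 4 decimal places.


The fitted line is Y = 6.7624 + 0.0877*X.
SSres = 21.7001, SStot = 23.4286.
R^2 = 1 - SSres/SStot = 0.0738.

0.0738


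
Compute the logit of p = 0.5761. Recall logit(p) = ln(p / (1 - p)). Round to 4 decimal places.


1 - p = 0.4239.
p/(1-p) = 1.3590.
logit = ln(1.3590) = 0.3068.

0.3068


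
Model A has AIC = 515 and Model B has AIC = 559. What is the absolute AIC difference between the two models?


|AIC_A - AIC_B| = |515 - 559| = 44.
Model A is preferred (lower AIC).

44


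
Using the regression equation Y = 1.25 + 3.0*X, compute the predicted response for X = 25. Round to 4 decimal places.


Substitute X = 25 into the equation:
Y = 1.25 + 3.0 * 25 = 1.25 + 75.0000 = 76.2500.

76.2500


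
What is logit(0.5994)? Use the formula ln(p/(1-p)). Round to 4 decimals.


1 - p = 0.4006.
p/(1-p) = 1.4963.
logit = ln(1.4963) = 0.4030.

0.4030


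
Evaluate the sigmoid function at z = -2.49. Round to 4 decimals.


First, exp(2.4900) = 12.0613.
Then sigma(z) = 1/(1 + 12.0613) = 0.0766.

0.0766


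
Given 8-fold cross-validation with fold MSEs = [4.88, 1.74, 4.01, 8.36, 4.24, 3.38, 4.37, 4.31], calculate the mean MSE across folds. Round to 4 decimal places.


Sum of fold MSEs = 35.2900.
Average = 35.2900 / 8 = 4.4113.

4.4113


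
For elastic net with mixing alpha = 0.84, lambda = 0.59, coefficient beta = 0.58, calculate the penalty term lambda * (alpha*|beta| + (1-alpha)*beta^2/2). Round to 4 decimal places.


L1 component = 0.84 * |0.58| = 0.4872.
L2 component = 0.16 * 0.58^2 / 2 = 0.0269.
Penalty = 0.59 * (0.4872 + 0.0269) = 0.59 * 0.5141 = 0.3033.

0.3033


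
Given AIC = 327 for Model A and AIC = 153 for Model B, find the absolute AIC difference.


Compute |327 - 153| = 174.
Model B has the smaller AIC.

174


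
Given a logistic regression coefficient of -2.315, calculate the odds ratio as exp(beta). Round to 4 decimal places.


exp(-2.315) = 0.0988.
So the odds ratio is 0.0988.

0.0988


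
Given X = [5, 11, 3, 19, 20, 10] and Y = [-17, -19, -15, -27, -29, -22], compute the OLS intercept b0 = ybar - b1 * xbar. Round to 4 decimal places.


Compute b1 = -0.7745 from the OLS formula.
With xbar = 11.3333 and ybar = -21.5000, the intercept is:
b0 = -21.5000 - -0.7745 * 11.3333 = -12.7228.

-12.7228


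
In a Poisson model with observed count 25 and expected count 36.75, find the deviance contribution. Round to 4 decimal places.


First: ln(25/36.75) = -0.385262.
Then: 25 * -0.385262 = -9.631550.
y - mu = 25 - 36.75 = -11.75.
D = 2(-9.631550 - -11.75) = 4.236900, which rounds to 4.2369.

4.2369


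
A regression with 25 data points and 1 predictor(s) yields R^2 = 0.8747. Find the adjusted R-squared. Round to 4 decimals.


Adjusted R^2 = 1 - (1 - R^2) * (n-1)/(n-p-1).
(1 - R^2) = 0.1253.
(n-1)/(n-p-1) = 24/23.
(1 - R^2) * (n-1) = 0.1253 * 24 = 3.0072.
Divide by (n-p-1): 3.0072 / 23 = 0.1307.
Adj R^2 = 1 - 0.1307 = 0.8693.

0.8693


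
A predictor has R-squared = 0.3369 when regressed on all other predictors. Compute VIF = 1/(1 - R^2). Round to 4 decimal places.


VIF = 1 / (1 - 0.3369).
= 1 / 0.6631 = 1.5081.

1.5081


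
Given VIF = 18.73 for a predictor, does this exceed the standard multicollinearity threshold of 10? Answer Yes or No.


Compare VIF = 18.73 to the threshold of 10.
18.73 >= 10, so the answer is Yes.

Yes


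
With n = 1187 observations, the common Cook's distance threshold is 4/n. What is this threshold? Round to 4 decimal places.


Cook's distance cutoff = 4/n = 4/1187.
= 0.0034.

0.0034


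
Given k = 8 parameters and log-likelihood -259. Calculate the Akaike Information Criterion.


AIC = 2*8 - 2*(-259).
= 16 + 518 = 534.

534


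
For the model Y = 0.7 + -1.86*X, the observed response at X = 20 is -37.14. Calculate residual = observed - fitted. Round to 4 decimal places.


Compute yhat = 0.7 + (-1.86)(20) = -36.5000.
Residual = actual - predicted = -37.14 - -36.5000 = -0.6400.

-0.6400


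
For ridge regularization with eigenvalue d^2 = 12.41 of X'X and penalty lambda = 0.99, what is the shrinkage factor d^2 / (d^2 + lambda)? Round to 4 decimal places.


Compute the denominator: 12.41 + 0.99 = 13.4000.
Shrinkage factor = 12.41 / 13.4000 = 0.9261.

0.9261


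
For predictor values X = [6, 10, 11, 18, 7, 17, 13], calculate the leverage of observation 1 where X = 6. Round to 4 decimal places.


n = 7, xbar = 11.7143.
SXX = sum((xi - xbar)^2) = 127.4286.
h = 1/7 + (6 - 11.7143)^2 / 127.4286 = 0.3991.

0.3991


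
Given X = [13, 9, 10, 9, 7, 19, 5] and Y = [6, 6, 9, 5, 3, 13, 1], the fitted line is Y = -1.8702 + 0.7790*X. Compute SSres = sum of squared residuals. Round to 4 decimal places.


For each point, residual = actual - predicted.
Residuals: [-2.2568, 0.8592, 3.0802, -0.1408, -0.5828, 0.0692, -1.0248].
Sum of squared residuals = 16.7335.

16.7335


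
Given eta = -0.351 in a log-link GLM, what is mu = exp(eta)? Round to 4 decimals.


Apply the inverse link:
mu = e^-0.351 = 0.7040.

0.7040


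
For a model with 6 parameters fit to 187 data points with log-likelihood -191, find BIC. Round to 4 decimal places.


k * ln(n) = 6 * ln(187) = 6 * 5.231109 = 31.386654.
-2 * loglik = -2 * (-191) = 382.
BIC = 31.386654 + 382 = 413.386654, which rounds to 413.3867.

413.3867


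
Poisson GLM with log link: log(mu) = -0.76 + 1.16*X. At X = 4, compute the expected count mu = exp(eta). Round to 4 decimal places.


Compute eta = -0.76 + 1.16 * 4 = 3.8800.
Apply inverse link: mu = e^3.8800 = 48.4242.

48.4242


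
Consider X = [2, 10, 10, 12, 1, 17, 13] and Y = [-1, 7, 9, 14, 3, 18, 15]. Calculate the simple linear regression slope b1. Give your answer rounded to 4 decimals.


First compute the means: xbar = 9.2857, ybar = 9.2857.
Then S_xx = sum((xi - xbar)^2) = 203.4286.
S_xy = sum((xi - xbar)(yi - ybar)) = 226.4286.
b1 = S_xy / S_xx = 226.4286 / 203.4286 = 1.1131.

1.1131


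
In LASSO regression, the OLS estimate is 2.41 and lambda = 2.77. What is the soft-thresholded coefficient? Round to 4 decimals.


|beta_OLS| = 2.41.
lambda = 2.77.
Since |beta| <= lambda, the coefficient is set to 0.
Result = 0.0000.

0.0000


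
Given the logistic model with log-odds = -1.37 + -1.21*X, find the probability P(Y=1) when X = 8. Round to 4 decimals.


Linear predictor: z = -1.37 + -1.21 * 8 = -11.0500.
P = 1/(1 + exp(11.0500)) = 1/(1 + 62943.9546) = 0.0000.

0.0000


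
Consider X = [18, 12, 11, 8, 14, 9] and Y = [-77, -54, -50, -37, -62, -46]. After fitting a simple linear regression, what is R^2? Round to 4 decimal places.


Fit the OLS line: b0 = -8.8788, b1 = -3.7879.
SSres = 14.3636.
SStot = 961.3333.
R^2 = 1 - 14.3636/961.3333 = 0.9851.

0.9851


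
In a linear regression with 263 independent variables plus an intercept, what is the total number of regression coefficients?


Each predictor gets one coefficient, plus one intercept.
Total parameters = 263 + 1 = 264.

264


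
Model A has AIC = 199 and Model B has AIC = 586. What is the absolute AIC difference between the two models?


Compute |199 - 586| = 387.
Model A has the smaller AIC.

387


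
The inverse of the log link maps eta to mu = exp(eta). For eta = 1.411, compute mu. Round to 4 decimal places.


Apply the inverse link:
mu = e^1.411 = 4.1001.

4.1001


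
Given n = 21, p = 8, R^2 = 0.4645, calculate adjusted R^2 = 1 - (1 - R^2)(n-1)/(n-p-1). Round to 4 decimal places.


Plug in: Adj R^2 = 1 - (1 - 0.4645) * 20/12.
= 1 - 0.5355 * 20/12
= 1 - 10.7100 / 12
= 1 - 0.8925 = 0.1075.

0.1075


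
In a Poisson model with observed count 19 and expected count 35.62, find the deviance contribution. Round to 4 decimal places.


Compute y*ln(y/mu) = 19*ln(19/35.62) = 19*-0.628468 = -11.940892.
y - mu = -16.62.
D = 2*(-11.940892 - (-16.62)) = 9.358216, which rounds to 9.3582.

9.3582


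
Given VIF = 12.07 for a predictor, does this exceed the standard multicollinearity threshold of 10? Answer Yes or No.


Check: VIF = 12.07 vs threshold = 10.
Since 12.07 >= 10, the answer is Yes.

Yes


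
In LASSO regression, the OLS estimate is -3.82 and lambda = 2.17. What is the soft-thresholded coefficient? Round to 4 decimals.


Check: |-3.82| = 3.82 vs lambda = 2.17.
Since |beta| > lambda, coefficient = sign(beta)*(|beta| - lambda) = -1.6500.
Soft-thresholded coefficient = -1.6500.

-1.6500


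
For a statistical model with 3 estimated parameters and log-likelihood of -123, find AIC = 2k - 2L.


AIC = 2*3 - 2*(-123).
= 6 + 246 = 252.

252


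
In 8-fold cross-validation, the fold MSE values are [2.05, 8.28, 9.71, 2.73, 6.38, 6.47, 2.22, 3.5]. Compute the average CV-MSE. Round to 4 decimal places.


Add all fold MSEs: 41.3400.
Divide by k = 8: 41.3400/8 = 5.1675.

5.1675


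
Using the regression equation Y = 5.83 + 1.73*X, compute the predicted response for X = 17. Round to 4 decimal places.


Predicted value:
Y = 5.83 + (1.73)(17) = 5.83 + 29.4100 = 35.2400.

35.2400


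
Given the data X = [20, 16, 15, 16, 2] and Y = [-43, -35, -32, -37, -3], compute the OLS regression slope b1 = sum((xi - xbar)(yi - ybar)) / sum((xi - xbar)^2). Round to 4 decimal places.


The sample means are xbar = 13.8000 and ybar = -30.0000.
Compute S_xx = 188.8000 and S_xy = -428.0000.
Slope b1 = S_xy / S_xx = -428.0000 / 188.8000 = -2.2669.

-2.2669


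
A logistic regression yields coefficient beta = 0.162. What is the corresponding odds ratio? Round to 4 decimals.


exp(0.162) = 1.1759.
So the odds ratio is 1.1759.

1.1759


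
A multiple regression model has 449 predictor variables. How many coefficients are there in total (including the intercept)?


Each predictor gets one coefficient, plus one intercept.
Total parameters = 449 + 1 = 450.

450


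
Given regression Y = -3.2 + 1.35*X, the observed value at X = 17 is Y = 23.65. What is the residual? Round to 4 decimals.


Fitted value at X = 17 is yhat = -3.2 + 1.35*17 = 19.7500.
Residual = 23.65 - 19.7500 = 3.9000.

3.9000


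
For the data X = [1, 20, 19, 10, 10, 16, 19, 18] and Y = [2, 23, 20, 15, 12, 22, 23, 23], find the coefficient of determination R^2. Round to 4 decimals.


After computing the OLS fit (b0=1.9654, b1=1.0998):
SSres = 22.8187, SStot = 394.0000.
R^2 = 1 - 22.8187/394.0000 = 0.9421.

0.9421


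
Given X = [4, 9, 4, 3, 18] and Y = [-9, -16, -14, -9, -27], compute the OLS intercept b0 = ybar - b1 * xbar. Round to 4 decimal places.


First find the slope: b1 = -1.1387.
Means: xbar = 7.6000, ybar = -15.0000.
b0 = ybar - b1 * xbar = -15.0000 - -1.1387 * 7.6000 = -6.3461.

-6.3461


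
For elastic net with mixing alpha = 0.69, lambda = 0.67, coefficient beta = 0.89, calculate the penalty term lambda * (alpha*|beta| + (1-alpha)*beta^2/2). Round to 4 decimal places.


Compute:
L1 = 0.69 * 0.89 = 0.6141.
L2 = 0.31 * 0.89^2 / 2 = 0.1228.
Penalty = 0.67 * (0.6141 + 0.1228) = 0.4937.

0.4937


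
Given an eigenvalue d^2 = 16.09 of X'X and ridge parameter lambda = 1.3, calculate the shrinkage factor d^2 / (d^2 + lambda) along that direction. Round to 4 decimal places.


Denominator = d^2 + lambda = 16.09 + 1.3 = 17.3900.
Shrinkage = 16.09 / 17.3900 = 0.9252.

0.9252


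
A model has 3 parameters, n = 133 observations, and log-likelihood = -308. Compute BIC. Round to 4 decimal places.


Compute k*ln(n) = 3*ln(133) = 3*4.890349 = 14.671047.
Then -2*loglik = 616.
BIC = 14.671047 + 616 = 630.671047, which rounds to 630.6710.

630.6710


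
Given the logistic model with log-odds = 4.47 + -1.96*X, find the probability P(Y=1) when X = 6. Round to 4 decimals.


Linear predictor: z = 4.47 + -1.96 * 6 = -7.2900.
P = 1/(1 + exp(7.2900)) = 1/(1 + 1465.5707) = 0.0007.

0.0007


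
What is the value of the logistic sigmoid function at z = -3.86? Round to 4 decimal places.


Compute exp(3.8600) = 47.4654.
Sigmoid = 1 / (1 + 47.4654) = 1 / 48.4654 = 0.0206.

0.0206


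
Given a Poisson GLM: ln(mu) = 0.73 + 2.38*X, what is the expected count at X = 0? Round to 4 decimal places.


Compute eta = 0.73 + 2.38 * 0 = 0.7300.
Apply inverse link: mu = e^0.7300 = 2.0751.

2.0751


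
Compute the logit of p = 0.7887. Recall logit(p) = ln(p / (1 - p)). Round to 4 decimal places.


Compute the odds: 0.7887/0.2113 = 3.7326.
Take the natural log: ln(3.7326) = 1.3171.

1.3171


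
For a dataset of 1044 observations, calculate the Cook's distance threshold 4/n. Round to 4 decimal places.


The threshold is 4/n.
4/1044 = 0.0038.

0.0038


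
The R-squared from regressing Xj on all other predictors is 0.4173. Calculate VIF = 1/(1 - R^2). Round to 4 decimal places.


VIF = 1 / (1 - 0.4173).
= 1 / 0.5827 = 1.7161.

1.7161


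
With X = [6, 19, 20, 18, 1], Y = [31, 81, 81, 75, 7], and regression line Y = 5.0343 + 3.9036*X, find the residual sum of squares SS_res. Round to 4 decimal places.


Compute predicted values, then residuals = yi - yhat_i.
Residuals: [2.5441, 1.7973, -2.1063, -0.2991, -1.9379].
SSres = sum(residual^2) = 17.9841.

17.9841


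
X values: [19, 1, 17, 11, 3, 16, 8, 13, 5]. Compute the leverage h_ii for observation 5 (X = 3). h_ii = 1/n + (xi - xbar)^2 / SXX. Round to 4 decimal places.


Compute xbar = 10.3333 with n = 9 observations.
SXX = 334.0000.
Leverage = 1/9 + (3 - 10.3333)^2/334.0000 = 0.2721.

0.2721


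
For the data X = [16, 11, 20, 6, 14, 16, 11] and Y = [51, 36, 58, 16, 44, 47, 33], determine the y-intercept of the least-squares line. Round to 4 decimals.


Compute b1 = 3.0058 from the OLS formula.
With xbar = 13.4286 and ybar = 40.7143, the intercept is:
b0 = 40.7143 - 3.0058 * 13.4286 = 0.3510.

0.3510


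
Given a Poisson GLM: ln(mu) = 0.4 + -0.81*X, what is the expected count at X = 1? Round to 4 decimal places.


Linear predictor: eta = 0.4 + (-0.81)(1) = -0.4100.
Expected count: mu = exp(-0.4100) = 0.6637.

0.6637


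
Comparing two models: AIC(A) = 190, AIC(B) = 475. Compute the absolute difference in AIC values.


Compute |190 - 475| = 285.
Model A has the smaller AIC.

285


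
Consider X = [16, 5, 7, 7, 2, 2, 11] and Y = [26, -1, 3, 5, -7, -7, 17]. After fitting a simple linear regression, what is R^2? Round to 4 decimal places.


Fit the OLS line: b0 = -12.3220, b1 = 2.4451.
SSres = 10.9735.
SStot = 912.8571.
R^2 = 1 - 10.9735/912.8571 = 0.9880.

0.9880


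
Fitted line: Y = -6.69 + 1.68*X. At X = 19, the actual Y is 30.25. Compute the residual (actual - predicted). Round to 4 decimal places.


Compute yhat = -6.69 + (1.68)(19) = 25.2300.
Residual = actual - predicted = 30.25 - 25.2300 = 5.0200.

5.0200


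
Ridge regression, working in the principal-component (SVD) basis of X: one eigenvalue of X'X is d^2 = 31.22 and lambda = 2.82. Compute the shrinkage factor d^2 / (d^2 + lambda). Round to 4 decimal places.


Denominator = d^2 + lambda = 31.22 + 2.82 = 34.0400.
Shrinkage = 31.22 / 34.0400 = 0.9172.

0.9172


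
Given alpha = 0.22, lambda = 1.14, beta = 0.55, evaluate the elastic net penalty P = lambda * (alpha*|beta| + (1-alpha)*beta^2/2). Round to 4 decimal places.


Compute:
L1 = 0.22 * 0.55 = 0.1210.
L2 = 0.78 * 0.55^2 / 2 = 0.1180.
Penalty = 1.14 * (0.1210 + 0.1180) = 0.2724.

0.2724


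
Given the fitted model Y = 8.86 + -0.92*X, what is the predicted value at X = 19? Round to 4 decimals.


Substitute X = 19 into the equation:
Y = 8.86 + -0.92 * 19 = 8.86 + -17.4800 = -8.6200.

-8.6200


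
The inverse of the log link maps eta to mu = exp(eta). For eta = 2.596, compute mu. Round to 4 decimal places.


The inverse log link gives:
mu = exp(2.596) = 13.4100.

13.4100


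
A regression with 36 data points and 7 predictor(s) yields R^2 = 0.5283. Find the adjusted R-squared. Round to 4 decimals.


Adjusted R^2 = 1 - (1 - R^2) * (n-1)/(n-p-1).
(1 - R^2) = 0.4717.
(n-1)/(n-p-1) = 35/28.
(1 - R^2) * (n-1) = 0.4717 * 35 = 16.5095.
Divide by (n-p-1): 16.5095 / 28 = 0.5896.
Adj R^2 = 1 - 0.5896 = 0.4104.

0.4104


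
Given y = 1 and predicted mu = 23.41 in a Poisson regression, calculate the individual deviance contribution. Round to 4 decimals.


y/mu = 1/23.41 = 0.042717 (approx.), and ln(1/23.41) = -3.153163.
y * ln(y/mu) = 1 * -3.153163 = -3.153163.
y - mu = -22.41.
D = 2 * (-3.153163 - -22.41) = 38.513674, which rounds to 38.5137.

38.5137


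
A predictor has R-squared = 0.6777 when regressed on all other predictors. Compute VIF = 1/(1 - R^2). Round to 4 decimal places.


Denominator: 1 - 0.6777 = 0.3223.
VIF = 1 / 0.3223 = 3.1027.

3.1027


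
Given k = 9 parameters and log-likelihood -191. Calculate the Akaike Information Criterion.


AIC = 2*9 - 2*(-191).
= 18 + 382 = 400.

400


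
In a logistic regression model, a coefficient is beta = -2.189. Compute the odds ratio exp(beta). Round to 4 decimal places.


exp(-2.189) = 0.1120.
So the odds ratio is 0.1120.

0.1120


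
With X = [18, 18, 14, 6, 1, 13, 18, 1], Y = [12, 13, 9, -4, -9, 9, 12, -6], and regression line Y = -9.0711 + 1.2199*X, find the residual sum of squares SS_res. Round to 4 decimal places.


For each point, residual = actual - predicted.
Residuals: [-0.8871, 0.1129, 0.9925, -2.2483, -1.1488, 2.2124, -0.8871, 1.8512].
Sum of squared residuals = 17.2679.

17.2679


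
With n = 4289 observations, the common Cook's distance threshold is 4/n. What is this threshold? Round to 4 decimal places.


Cook's distance cutoff = 4/n = 4/4289.
= 0.0009.

0.0009


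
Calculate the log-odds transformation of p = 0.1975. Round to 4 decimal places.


Compute the odds: 0.1975/0.8025 = 0.2461.
Take the natural log: ln(0.2461) = -1.4020.

-1.4020


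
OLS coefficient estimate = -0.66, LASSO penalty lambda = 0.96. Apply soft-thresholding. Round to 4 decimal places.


|beta_OLS| = 0.66.
lambda = 0.96.
Since |beta| <= lambda, the coefficient is set to 0.
Result = 0.0000.

0.0000


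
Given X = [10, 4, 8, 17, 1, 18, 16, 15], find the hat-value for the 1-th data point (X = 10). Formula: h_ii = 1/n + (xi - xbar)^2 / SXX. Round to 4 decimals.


Mean of X: xbar = 11.1250.
SXX = 284.8750.
For X = 10: h = 1/8 + (10 - 11.1250)^2/284.8750 = 0.1294.

0.1294


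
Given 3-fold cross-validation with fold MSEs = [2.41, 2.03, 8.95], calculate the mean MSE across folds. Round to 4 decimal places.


Sum of fold MSEs = 13.3900.
Average = 13.3900 / 3 = 4.4633.

4.4633


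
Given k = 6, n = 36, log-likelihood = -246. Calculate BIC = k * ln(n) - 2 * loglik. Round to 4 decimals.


ln(36) = 3.583519.
k * ln(n) = 6 * 3.583519 = 21.501114.
-2L = 492.
BIC = 21.501114 + 492 = 513.501114, which rounds to 513.5011.

513.5011


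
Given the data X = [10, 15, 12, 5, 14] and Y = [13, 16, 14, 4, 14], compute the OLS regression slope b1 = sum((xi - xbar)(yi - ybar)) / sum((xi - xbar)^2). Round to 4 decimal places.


The sample means are xbar = 11.2000 and ybar = 12.2000.
Compute S_xx = 62.8000 and S_xy = 70.8000.
Slope b1 = S_xy / S_xx = 70.8000 / 62.8000 = 1.1274.

1.1274


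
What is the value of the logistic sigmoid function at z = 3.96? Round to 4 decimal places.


exp(-3.9600) = 0.0191.
1 + exp(-z) = 1.0191.
sigmoid = 1/1.0191 = 0.9813.

0.9813


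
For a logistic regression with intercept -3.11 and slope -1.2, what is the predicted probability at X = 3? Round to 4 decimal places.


z = -3.11 + -1.2 * 3 = -6.7100.
Sigmoid: P = 1 / (1 + exp(6.7100)) = 0.0012.

0.0012


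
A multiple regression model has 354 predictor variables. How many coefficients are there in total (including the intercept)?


Total coefficients = number of predictors + 1 (for the intercept).
= 354 + 1 = 355.

355


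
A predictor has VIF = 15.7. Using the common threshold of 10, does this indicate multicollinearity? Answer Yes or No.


The threshold is 10.
VIF = 15.7 is >= 10.
Multicollinearity indication: Yes.

Yes


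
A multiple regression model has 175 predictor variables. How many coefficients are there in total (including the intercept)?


Each predictor gets one coefficient, plus one intercept.
Total parameters = 175 + 1 = 176.

176


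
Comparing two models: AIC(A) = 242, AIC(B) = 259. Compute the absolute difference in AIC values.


|AIC_A - AIC_B| = |242 - 259| = 17.
Model A is preferred (lower AIC).

17


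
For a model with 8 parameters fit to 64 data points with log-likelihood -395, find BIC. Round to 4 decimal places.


k * ln(n) = 8 * ln(64) = 8 * 4.158883 = 33.271064.
-2 * loglik = -2 * (-395) = 790.
BIC = 33.271064 + 790 = 823.271064, which rounds to 823.2711.

823.2711


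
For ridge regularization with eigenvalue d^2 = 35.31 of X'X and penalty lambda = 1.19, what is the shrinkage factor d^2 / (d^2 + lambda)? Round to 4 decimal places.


d^2 + lambda = 35.31 + 1.19 = 36.5000.
Shrinkage factor = 35.31/36.5000 = 0.9674.

0.9674


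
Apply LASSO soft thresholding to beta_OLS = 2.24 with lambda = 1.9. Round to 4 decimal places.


Check: |2.24| = 2.24 vs lambda = 1.9.
Since |beta| > lambda, coefficient = sign(beta)*(|beta| - lambda) = 0.3400.
Soft-thresholded coefficient = 0.3400.

0.3400


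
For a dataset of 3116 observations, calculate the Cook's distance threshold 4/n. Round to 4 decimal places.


Cook's distance cutoff = 4/n = 4/3116.
= 0.0013.

0.0013


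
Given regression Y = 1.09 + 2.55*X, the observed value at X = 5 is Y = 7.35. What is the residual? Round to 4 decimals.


Predicted = 1.09 + 2.55 * 5 = 13.8400.
Residual = 7.35 - 13.8400 = -6.4900.

-6.4900


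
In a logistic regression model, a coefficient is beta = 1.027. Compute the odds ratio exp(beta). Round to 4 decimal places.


Odds ratio = exp(beta) = exp(1.027).
= 2.7927.

2.7927


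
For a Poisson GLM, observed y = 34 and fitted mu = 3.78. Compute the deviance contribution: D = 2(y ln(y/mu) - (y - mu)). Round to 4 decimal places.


First: ln(34/3.78) = 2.196637.
Then: 34 * 2.196637 = 74.685658.
y - mu = 34 - 3.78 = 30.22.
D = 2(74.685658 - 30.22) = 88.931316, which rounds to 88.9313.

88.9313


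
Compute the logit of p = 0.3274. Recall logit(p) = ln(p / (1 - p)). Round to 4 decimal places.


1 - p = 0.6726.
p/(1-p) = 0.4868.
logit = ln(0.4868) = -0.7200.

-0.7200


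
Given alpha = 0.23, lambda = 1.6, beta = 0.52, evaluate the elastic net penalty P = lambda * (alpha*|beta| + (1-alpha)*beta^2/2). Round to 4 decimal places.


alpha * |beta| = 0.23 * 0.52 = 0.1196.
(1-alpha) * beta^2/2 = 0.77 * 0.2704/2 = 0.1041.
Total = 1.6 * (0.1196 + 0.1041) = 0.3579.

0.3579


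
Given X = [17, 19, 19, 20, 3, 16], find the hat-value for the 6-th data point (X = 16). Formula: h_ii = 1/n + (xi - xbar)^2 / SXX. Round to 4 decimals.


Compute xbar = 15.6667 with n = 6 observations.
SXX = 203.3333.
Leverage = 1/6 + (16 - 15.6667)^2/203.3333 = 0.1672.

0.1672


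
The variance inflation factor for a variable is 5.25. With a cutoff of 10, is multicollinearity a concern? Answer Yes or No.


The threshold is 10.
VIF = 5.25 is < 10.
Multicollinearity indication: No.

No


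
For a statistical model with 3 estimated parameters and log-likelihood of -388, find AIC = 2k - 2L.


AIC = 2*3 - 2*(-388).
= 6 + 776 = 782.

782


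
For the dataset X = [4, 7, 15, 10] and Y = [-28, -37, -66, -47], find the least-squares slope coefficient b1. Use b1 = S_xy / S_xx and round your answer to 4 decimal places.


First compute the means: xbar = 9.0000, ybar = -44.5000.
Then S_xx = sum((xi - xbar)^2) = 66.0000.
S_xy = sum((xi - xbar)(yi - ybar)) = -229.0000.
b1 = S_xy / S_xx = -229.0000 / 66.0000 = -3.4697.

-3.4697


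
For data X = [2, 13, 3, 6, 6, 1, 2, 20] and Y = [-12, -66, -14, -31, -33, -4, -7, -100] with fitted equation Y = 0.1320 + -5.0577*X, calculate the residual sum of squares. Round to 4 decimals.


Compute predicted values, then residuals = yi - yhat_i.
Residuals: [-2.0166, -0.3819, 1.0411, -0.7858, -2.7858, 0.9257, 2.9834, 1.0220].
SSres = sum(residual^2) = 24.4767.

24.4767


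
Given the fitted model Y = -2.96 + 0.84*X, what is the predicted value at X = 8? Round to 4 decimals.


Substitute X = 8 into the equation:
Y = -2.96 + 0.84 * 8 = -2.96 + 6.7200 = 3.7600.

3.7600


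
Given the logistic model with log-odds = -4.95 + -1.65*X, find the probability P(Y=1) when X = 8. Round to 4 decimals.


z = -4.95 + -1.65 * 8 = -18.1500.
Sigmoid: P = 1 / (1 + exp(18.1500)) = 0.0000.

0.0000


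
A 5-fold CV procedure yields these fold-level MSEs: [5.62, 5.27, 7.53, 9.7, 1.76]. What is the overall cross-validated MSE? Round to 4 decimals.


Sum of fold MSEs = 29.8800.
Average = 29.8800 / 5 = 5.9760.

5.9760


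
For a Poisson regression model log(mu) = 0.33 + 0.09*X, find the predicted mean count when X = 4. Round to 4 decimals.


Compute eta = 0.33 + 0.09 * 4 = 0.6900.
Apply inverse link: mu = e^0.6900 = 1.9937.

1.9937


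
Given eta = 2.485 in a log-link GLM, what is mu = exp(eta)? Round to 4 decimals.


Apply the inverse link:
mu = e^2.485 = 12.0011.

12.0011


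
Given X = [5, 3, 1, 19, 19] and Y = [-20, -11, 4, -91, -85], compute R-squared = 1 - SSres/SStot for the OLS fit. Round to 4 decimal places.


Fit the OLS line: b0 = 6.0660, b1 = -4.9645.
SSres = 32.8020.
SStot = 7801.2000.
R^2 = 1 - 32.8020/7801.2000 = 0.9958.

0.9958


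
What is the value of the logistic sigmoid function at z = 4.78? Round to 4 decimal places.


exp(-4.7800) = 0.0084.
1 + exp(-z) = 1.0084.
sigmoid = 1/1.0084 = 0.9917.

0.9917


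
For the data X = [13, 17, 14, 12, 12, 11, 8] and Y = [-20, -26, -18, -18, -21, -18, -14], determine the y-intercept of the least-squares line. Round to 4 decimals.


Compute b1 = -1.1844 from the OLS formula.
With xbar = 12.4286 and ybar = -19.2857, the intercept is:
b0 = -19.2857 - -1.1844 * 12.4286 = -4.5656.

-4.5656


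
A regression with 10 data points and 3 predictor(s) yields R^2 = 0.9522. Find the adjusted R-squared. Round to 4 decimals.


Using the formula:
(1 - 0.9522) = 0.0478.
Multiply by 9/6: 0.0478 * 9 = 0.4302, then 0.4302 / 6 = 0.0717.
Adj R^2 = 1 - 0.0717 = 0.9283.

0.9283


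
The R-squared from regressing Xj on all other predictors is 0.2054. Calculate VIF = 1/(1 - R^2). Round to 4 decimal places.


Using VIF = 1/(1 - R^2_j):
1 - 0.2054 = 0.7946.
VIF = 1.2585.

1.2585


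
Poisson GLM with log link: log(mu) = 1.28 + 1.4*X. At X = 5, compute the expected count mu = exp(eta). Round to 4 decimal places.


Compute eta = 1.28 + 1.4 * 5 = 8.2800.
Apply inverse link: mu = e^8.2800 = 3944.1944.

3944.1944


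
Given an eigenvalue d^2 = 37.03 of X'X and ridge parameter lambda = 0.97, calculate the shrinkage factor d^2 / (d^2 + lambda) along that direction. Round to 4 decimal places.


d^2 + lambda = 37.03 + 0.97 = 38.0000.
Shrinkage factor = 37.03/38.0000 = 0.9745.

0.9745


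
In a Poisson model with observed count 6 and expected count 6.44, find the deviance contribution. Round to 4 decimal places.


y/mu = 6/6.44 = 0.931677 (approx.), and ln(6/6.44) = -0.070769.
y * ln(y/mu) = 6 * -0.070769 = -0.424614.
y - mu = -0.44.
D = 2 * (-0.424614 - -0.44) = 0.030772, which rounds to 0.0308.

0.0308


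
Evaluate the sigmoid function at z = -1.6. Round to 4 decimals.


exp(1.6000) = 4.9530.
1 + exp(-z) = 5.9530.
sigmoid = 1/5.9530 = 0.1680.

0.1680


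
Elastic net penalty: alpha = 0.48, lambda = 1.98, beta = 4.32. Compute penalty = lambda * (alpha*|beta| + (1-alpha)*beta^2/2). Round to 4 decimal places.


L1 component = 0.48 * |4.32| = 2.0736.
L2 component = 0.52 * 4.32^2 / 2 = 4.8522.
Penalty = 1.98 * (2.0736 + 4.8522) = 1.98 * 6.9258 = 13.7131.

13.7131


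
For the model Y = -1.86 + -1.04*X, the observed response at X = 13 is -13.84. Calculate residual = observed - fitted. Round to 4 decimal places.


Predicted = -1.86 + -1.04 * 13 = -15.3800.
Residual = -13.84 - -15.3800 = 1.5400.

1.5400


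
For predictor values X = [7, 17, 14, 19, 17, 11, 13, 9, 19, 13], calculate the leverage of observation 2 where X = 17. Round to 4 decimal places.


Mean of X: xbar = 13.9000.
SXX = 152.9000.
For X = 17: h = 1/10 + (17 - 13.9000)^2/152.9000 = 0.1629.

0.1629


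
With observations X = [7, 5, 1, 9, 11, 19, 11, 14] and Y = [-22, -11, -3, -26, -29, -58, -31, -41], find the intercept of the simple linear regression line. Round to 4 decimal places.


The slope is b1 = -3.0620.
Sample means are xbar = 9.6250 and ybar = -27.6250.
Intercept: b0 = -27.6250 - (-3.0620)(9.6250) = 1.8463.

1.8463


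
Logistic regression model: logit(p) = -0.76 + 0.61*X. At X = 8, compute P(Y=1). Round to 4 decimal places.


z = -0.76 + 0.61 * 8 = 4.1200.
Sigmoid: P = 1 / (1 + exp(-4.1200)) = 0.9840.

0.9840


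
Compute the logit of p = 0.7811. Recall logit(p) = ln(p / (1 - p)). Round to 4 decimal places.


Compute the odds: 0.7811/0.2189 = 3.5683.
Take the natural log: ln(3.5683) = 1.2721.

1.2721


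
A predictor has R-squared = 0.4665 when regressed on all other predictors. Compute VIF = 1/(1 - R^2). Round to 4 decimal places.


VIF = 1 / (1 - 0.4665).
= 1 / 0.5335 = 1.8744.

1.8744


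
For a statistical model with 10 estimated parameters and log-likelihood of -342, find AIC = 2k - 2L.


Compute:
2k = 2*10 = 20.
-2*loglik = -2*(-342) = 684.
AIC = 20 + 684 = 704.

704


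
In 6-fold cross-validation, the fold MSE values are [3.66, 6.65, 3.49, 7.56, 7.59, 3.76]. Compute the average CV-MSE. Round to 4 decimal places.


Add all fold MSEs: 32.7100.
Divide by k = 6: 32.7100/6 = 5.4517.

5.4517


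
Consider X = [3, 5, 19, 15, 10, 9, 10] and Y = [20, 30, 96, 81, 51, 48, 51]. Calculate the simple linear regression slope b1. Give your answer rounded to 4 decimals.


First compute the means: xbar = 10.1429, ybar = 53.8571.
Then S_xx = sum((xi - xbar)^2) = 180.8571.
S_xy = sum((xi - xbar)(yi - ybar)) = 877.1429.
b1 = S_xy / S_xx = 877.1429 / 180.8571 = 4.8499.

4.8499


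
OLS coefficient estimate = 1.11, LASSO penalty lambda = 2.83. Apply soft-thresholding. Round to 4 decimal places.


|beta_OLS| = 1.11.
lambda = 2.83.
Since |beta| <= lambda, the coefficient is set to 0.
Result = 0.0000.

0.0000


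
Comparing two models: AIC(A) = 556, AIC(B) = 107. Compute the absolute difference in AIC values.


Compute |556 - 107| = 449.
Model B has the smaller AIC.

449


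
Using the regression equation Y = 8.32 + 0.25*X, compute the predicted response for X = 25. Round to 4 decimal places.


Plug X = 25 into Y = 8.32 + 0.25*X:
Y = 8.32 + 6.2500 = 14.5700.

14.5700


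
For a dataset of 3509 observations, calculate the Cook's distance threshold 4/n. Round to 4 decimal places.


The threshold is 4/n.
4/3509 = 0.0011.

0.0011


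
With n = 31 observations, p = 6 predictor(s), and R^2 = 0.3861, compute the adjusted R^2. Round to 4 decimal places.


Using the formula:
(1 - 0.3861) = 0.6139.
Multiply by 30/24: 0.6139 * 30 = 18.4170, then 18.4170 / 24 = 0.7674.
Adj R^2 = 1 - 0.7674 = 0.2326.

0.2326


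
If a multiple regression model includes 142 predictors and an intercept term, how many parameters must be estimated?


Each predictor gets one coefficient, plus one intercept.
Total parameters = 142 + 1 = 143.

143


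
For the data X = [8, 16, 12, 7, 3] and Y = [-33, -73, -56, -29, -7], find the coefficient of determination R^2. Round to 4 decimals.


The fitted line is Y = 7.5547 + -5.1255*X.
SSres = 7.6437, SStot = 2603.2000.
R^2 = 1 - SSres/SStot = 0.9971.

0.9971


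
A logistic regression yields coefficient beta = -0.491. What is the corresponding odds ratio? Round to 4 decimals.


exp(-0.491) = 0.6120.
So the odds ratio is 0.6120.

0.6120


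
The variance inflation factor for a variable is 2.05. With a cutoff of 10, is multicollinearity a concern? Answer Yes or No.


The threshold is 10.
VIF = 2.05 is < 10.
Multicollinearity indication: No.

No


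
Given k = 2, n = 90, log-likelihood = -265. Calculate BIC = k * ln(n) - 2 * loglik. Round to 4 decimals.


Compute k*ln(n) = 2*ln(90) = 2*4.499810 = 8.999620.
Then -2*loglik = 530.
BIC = 8.999620 + 530 = 538.999620, which rounds to 538.9996.

538.9996


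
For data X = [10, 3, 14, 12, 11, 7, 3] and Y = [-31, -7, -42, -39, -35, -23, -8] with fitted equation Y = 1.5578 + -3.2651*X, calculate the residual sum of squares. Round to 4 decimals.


Compute predicted values, then residuals = yi - yhat_i.
Residuals: [0.0932, 1.2375, 2.1536, -1.3766, -0.6417, -1.7021, 0.2375].
SSres = sum(residual^2) = 11.4384.

11.4384
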